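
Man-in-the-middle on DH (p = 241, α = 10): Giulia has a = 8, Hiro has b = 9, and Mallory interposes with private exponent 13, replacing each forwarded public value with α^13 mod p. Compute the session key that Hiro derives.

154

Hiro receives Mallory's public value M = 10^13 mod 241 instead of the honest one.
10^1 ≡ 10 (mod 241)
10^2 = (10^1)^2 ≡ 10^2 = 100 ≡ 100 (mod 241)
10^4 = (10^2)^2 ≡ 100^2 = 10000 ≡ 119 (mod 241)
10^8 = (10^4)^2 ≡ 119^2 = 14161 ≡ 183 (mod 241)
10^13 = 10^8 · 10^4 · 10^1 ≡ 183 · 119 · 10 ≡ 147 (mod 241).
So M = 147. Hiro computes K = M^9 mod 241.
147^1 ≡ 147 (mod 241)
147^2 = (147^1)^2 ≡ 147^2 = 21609 ≡ 160 (mod 241)
147^4 = (147^2)^2 ≡ 160^2 = 25600 ≡ 54 (mod 241)
147^8 = (147^4)^2 ≡ 54^2 = 2916 ≡ 24 (mod 241)
147^9 = 147^8 · 147^1 ≡ 24 · 147 ≡ 154 (mod 241).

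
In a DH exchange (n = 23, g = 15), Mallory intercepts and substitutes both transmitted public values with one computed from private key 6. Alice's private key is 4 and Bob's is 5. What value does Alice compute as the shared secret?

18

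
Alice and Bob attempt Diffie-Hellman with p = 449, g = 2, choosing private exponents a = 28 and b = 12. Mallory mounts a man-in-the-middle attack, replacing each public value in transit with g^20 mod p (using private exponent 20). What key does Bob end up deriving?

Bob receives Mallory's public value M = 2^20 mod 449 instead of the honest one.
2^1 ≡ 2 (mod 449)
2^2 = (2^1)^2 ≡ 2^2 = 4 ≡ 4 (mod 449)
2^4 = (2^2)^2 ≡ 4^2 = 16 ≡ 16 (mod 449)
2^8 = (2^4)^2 ≡ 16^2 = 256 ≡ 256 (mod 449)
2^16 = (2^8)^2 ≡ 256^2 = 65536 ≡ 431 (mod 449)
2^20 = 2^16 · 2^4 ≡ 431 · 16 ≡ 161 (mod 449).
So M = 161. Bob computes K = M^12 mod 449.
161^1 ≡ 161 (mod 449)
161^2 = (161^1)^2 ≡ 161^2 = 25921 ≡ 328 (mod 449)
161^4 = (161^2)^2 ≡ 328^2 = 107584 ≡ 273 (mod 449)
161^8 = (161^4)^2 ≡ 273^2 = 74529 ≡ 444 (mod 449)
161^12 = 161^8 · 161^4 ≡ 444 · 273 ≡ 431 (mod 449).

431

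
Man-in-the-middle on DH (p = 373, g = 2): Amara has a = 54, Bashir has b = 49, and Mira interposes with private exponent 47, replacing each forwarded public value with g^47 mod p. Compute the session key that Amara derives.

Amara receives Mira's public value M = 2^47 mod 373 instead of the honest one.
2^1 ≡ 2 (mod 373)
2^2 = (2^1)^2 ≡ 2^2 = 4 ≡ 4 (mod 373)
2^4 = (2^2)^2 ≡ 4^2 = 16 ≡ 16 (mod 373)
2^8 = (2^4)^2 ≡ 16^2 = 256 ≡ 256 (mod 373)
2^16 = (2^8)^2 ≡ 256^2 = 65536 ≡ 261 (mod 373)
2^32 = (2^16)^2 ≡ 261^2 = 68121 ≡ 235 (mod 373)
2^47 = 2^32 · 2^8 · 2^4 · 2^2 · 2^1 ≡ 235 · 256 · 16 · 4 · 2 ≡ 268 (mod 373).
So M = 268. Amara computes K = M^54 mod 373.
268^1 ≡ 268 (mod 373)
268^2 = (268^1)^2 ≡ 268^2 = 71824 ≡ 208 (mod 373)
268^4 = (268^2)^2 ≡ 208^2 = 43264 ≡ 369 (mod 373)
268^8 = (268^4)^2 ≡ 369^2 = 136161 ≡ 16 (mod 373)
268^16 = (268^8)^2 ≡ 16^2 = 256 ≡ 256 (mod 373)
268^32 = (268^16)^2 ≡ 256^2 = 65536 ≡ 261 (mod 373)
268^54 = 268^32 · 268^16 · 268^4 · 268^2 ≡ 261 · 256 · 369 · 208 ≡ 262 (mod 373).

262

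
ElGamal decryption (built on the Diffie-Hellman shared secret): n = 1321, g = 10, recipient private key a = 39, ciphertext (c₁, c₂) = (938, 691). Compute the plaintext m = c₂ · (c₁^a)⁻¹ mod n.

542

Shared mask s = c₁^a mod n = 938^39 mod 1321.
938^1 ≡ 938 (mod 1321)
938^2 = (938^1)^2 ≡ 938^2 = 879844 ≡ 58 (mod 1321)
938^4 = (938^2)^2 ≡ 58^2 = 3364 ≡ 722 (mod 1321)
938^8 = (938^4)^2 ≡ 722^2 = 521284 ≡ 810 (mod 1321)
938^16 = (938^8)^2 ≡ 810^2 = 656100 ≡ 884 (mod 1321)
938^32 = (938^16)^2 ≡ 884^2 = 781456 ≡ 745 (mod 1321)
938^39 = 938^32 · 938^4 · 938^2 · 938^1 ≡ 745 · 722 · 58 · 938 ≡ 925 (mod 1321).
So s = 925; s⁻¹ ≡ 884 (mod 1321).
m = c₂ · s⁻¹ mod 1321 = 691 · 884 mod 1321 = 542.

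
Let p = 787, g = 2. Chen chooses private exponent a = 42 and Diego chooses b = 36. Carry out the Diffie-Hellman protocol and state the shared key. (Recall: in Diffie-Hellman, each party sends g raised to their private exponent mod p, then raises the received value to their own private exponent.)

Diego sends B = g^b mod p = 2^36 mod 787.
2^1 ≡ 2 (mod 787)
2^2 = (2^1)^2 ≡ 2^2 = 4 ≡ 4 (mod 787)
2^4 = (2^2)^2 ≡ 4^2 = 16 ≡ 16 (mod 787)
2^8 = (2^4)^2 ≡ 16^2 = 256 ≡ 256 (mod 787)
2^16 = (2^8)^2 ≡ 256^2 = 65536 ≡ 215 (mod 787)
2^32 = (2^16)^2 ≡ 215^2 = 46225 ≡ 579 (mod 787)
2^36 = 2^32 · 2^4 ≡ 579 · 16 ≡ 607 (mod 787).
So B = 607. Chen then computes K = B^a mod p = 607^42 mod 787.
607^1 ≡ 607 (mod 787)
607^2 = (607^1)^2 ≡ 607^2 = 368449 ≡ 133 (mod 787)
607^4 = (607^2)^2 ≡ 133^2 = 17689 ≡ 375 (mod 787)
607^8 = (607^4)^2 ≡ 375^2 = 140625 ≡ 539 (mod 787)
607^16 = (607^8)^2 ≡ 539^2 = 290521 ≡ 118 (mod 787)
607^32 = (607^16)^2 ≡ 118^2 = 13924 ≡ 545 (mod 787)
607^42 = 607^32 · 607^8 · 607^2 ≡ 545 · 539 · 133 ≡ 374 (mod 787).

374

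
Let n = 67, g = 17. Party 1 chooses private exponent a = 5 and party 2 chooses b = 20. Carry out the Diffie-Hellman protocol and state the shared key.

Party 1 sends A = g^a mod n = 17^5 mod 67.
17^1 ≡ 17 (mod 67)
17^2 = (17^1)^2 ≡ 17^2 = 289 ≡ 21 (mod 67)
17^4 = (17^2)^2 ≡ 21^2 = 441 ≡ 39 (mod 67)
17^5 = 17^4 · 17^1 ≡ 39 · 17 ≡ 60 (mod 67).
So A = 60. Party 2 then computes K = A^b mod n = 60^20 mod 67.
60^1 ≡ 60 (mod 67)
60^2 = (60^1)^2 ≡ 60^2 = 3600 ≡ 49 (mod 67)
60^4 = (60^2)^2 ≡ 49^2 = 2401 ≡ 56 (mod 67)
60^8 = (60^4)^2 ≡ 56^2 = 3136 ≡ 54 (mod 67)
60^16 = (60^8)^2 ≡ 54^2 = 2916 ≡ 35 (mod 67)
60^20 = 60^16 · 60^4 ≡ 35 · 56 ≡ 17 (mod 67).

17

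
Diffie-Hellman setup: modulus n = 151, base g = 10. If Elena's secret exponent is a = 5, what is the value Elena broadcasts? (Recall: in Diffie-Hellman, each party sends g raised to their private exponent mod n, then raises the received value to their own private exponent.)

Public value = 10^5 mod 151.
10^1 ≡ 10 (mod 151)
10^2 = (10^1)^2 ≡ 10^2 = 100 ≡ 100 (mod 151)
10^4 = (10^2)^2 ≡ 100^2 = 10000 ≡ 34 (mod 151)
10^5 = 10^4 · 10^1 ≡ 34 · 10 ≡ 38 (mod 151).

38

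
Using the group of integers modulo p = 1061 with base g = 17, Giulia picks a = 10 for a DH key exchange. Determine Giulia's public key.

Public value = 17^10 mod 1061.
17^1 ≡ 17 (mod 1061)
17^2 = (17^1)^2 ≡ 17^2 = 289 ≡ 289 (mod 1061)
17^4 = (17^2)^2 ≡ 289^2 = 83521 ≡ 763 (mod 1061)
17^8 = (17^4)^2 ≡ 763^2 = 582169 ≡ 741 (mod 1061)
17^10 = 17^8 · 17^2 ≡ 741 · 289 ≡ 888 (mod 1061).

888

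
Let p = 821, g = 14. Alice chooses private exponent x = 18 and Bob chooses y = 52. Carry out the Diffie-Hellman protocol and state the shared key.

717

Alice sends A = g^x mod p = 14^18 mod 821.
14^1 ≡ 14 (mod 821)
14^2 = (14^1)^2 ≡ 14^2 = 196 ≡ 196 (mod 821)
14^4 = (14^2)^2 ≡ 196^2 = 38416 ≡ 650 (mod 821)
14^8 = (14^4)^2 ≡ 650^2 = 422500 ≡ 506 (mod 821)
14^16 = (14^8)^2 ≡ 506^2 = 256036 ≡ 705 (mod 821)
14^18 = 14^16 · 14^2 ≡ 705 · 196 ≡ 252 (mod 821).
So A = 252. Bob then computes K = A^y mod p = 252^52 mod 821.
252^1 ≡ 252 (mod 821)
252^2 = (252^1)^2 ≡ 252^2 = 63504 ≡ 287 (mod 821)
252^4 = (252^2)^2 ≡ 287^2 = 82369 ≡ 269 (mod 821)
252^8 = (252^4)^2 ≡ 269^2 = 72361 ≡ 113 (mod 821)
252^16 = (252^8)^2 ≡ 113^2 = 12769 ≡ 454 (mod 821)
252^32 = (252^16)^2 ≡ 454^2 = 206116 ≡ 45 (mod 821)
252^52 = 252^32 · 252^16 · 252^4 ≡ 45 · 454 · 269 ≡ 717 (mod 821).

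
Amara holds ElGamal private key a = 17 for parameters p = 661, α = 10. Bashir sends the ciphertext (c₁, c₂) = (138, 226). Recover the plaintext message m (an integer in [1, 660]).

Shared mask s = c₁^a mod p = 138^17 mod 661.
138^1 ≡ 138 (mod 661)
138^2 = (138^1)^2 ≡ 138^2 = 19044 ≡ 536 (mod 661)
138^4 = (138^2)^2 ≡ 536^2 = 287296 ≡ 422 (mod 661)
138^8 = (138^4)^2 ≡ 422^2 = 178084 ≡ 275 (mod 661)
138^16 = (138^8)^2 ≡ 275^2 = 75625 ≡ 271 (mod 661)
138^17 = 138^16 · 138^1 ≡ 271 · 138 ≡ 382 (mod 661).
So s = 382; s⁻¹ ≡ 507 (mod 661).
m = c₂ · s⁻¹ mod 661 = 226 · 507 mod 661 = 229.

229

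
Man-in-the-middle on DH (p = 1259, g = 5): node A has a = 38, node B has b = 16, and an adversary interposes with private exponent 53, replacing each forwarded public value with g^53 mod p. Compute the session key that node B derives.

Node B receives an adversary's public value M = 5^53 mod 1259 instead of the honest one.
5^1 ≡ 5 (mod 1259)
5^2 = (5^1)^2 ≡ 5^2 = 25 ≡ 25 (mod 1259)
5^4 = (5^2)^2 ≡ 25^2 = 625 ≡ 625 (mod 1259)
5^8 = (5^4)^2 ≡ 625^2 = 390625 ≡ 335 (mod 1259)
5^16 = (5^8)^2 ≡ 335^2 = 112225 ≡ 174 (mod 1259)
5^32 = (5^16)^2 ≡ 174^2 = 30276 ≡ 60 (mod 1259)
5^53 = 5^32 · 5^16 · 5^4 · 5^1 ≡ 60 · 174 · 625 · 5 ≡ 533 (mod 1259).
So M = 533. Node B computes K = M^16 mod 1259.
533^1 ≡ 533 (mod 1259)
533^2 = (533^1)^2 ≡ 533^2 = 284089 ≡ 814 (mod 1259)
533^4 = (533^2)^2 ≡ 814^2 = 662596 ≡ 362 (mod 1259)
533^8 = (533^4)^2 ≡ 362^2 = 131044 ≡ 108 (mod 1259)
533^16 = (533^8)^2 ≡ 108^2 = 11664 ≡ 333 (mod 1259)

333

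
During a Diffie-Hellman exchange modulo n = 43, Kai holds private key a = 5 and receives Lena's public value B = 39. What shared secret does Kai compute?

Shared key K = 39^5 mod 43.
39^1 ≡ 39 (mod 43)
39^2 = (39^1)^2 ≡ 39^2 = 1521 ≡ 16 (mod 43)
39^4 = (39^2)^2 ≡ 16^2 = 256 ≡ 41 (mod 43)
39^5 = 39^4 · 39^1 ≡ 41 · 39 ≡ 8 (mod 43).

8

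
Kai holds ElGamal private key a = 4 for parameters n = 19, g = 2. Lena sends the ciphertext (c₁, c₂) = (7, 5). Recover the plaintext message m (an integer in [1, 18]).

Shared mask s = c₁^a mod n = 7^4 mod 19.
7^1 ≡ 7 (mod 19)
7^2 = (7^1)^2 ≡ 7^2 = 49 ≡ 11 (mod 19)
7^4 = (7^2)^2 ≡ 11^2 = 121 ≡ 7 (mod 19)
So s = 7; s⁻¹ ≡ 11 (mod 19).
m = c₂ · s⁻¹ mod 19 = 5 · 11 mod 19 = 17.

17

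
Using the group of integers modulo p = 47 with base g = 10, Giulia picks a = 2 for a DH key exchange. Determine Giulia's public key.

Public value = 10^2 mod 47.
10^1 ≡ 10 (mod 47)
10^2 = (10^1)^2 ≡ 10^2 = 100 ≡ 6 (mod 47)

6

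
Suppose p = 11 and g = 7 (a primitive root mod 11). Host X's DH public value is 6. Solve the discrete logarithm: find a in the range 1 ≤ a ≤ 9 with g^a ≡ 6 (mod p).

Try successive powers of 7 modulo 11:
7^1 ≡ 7
7^2 ≡ 5
7^3 ≡ 2
7^4 ≡ 3
7^5 ≡ 10
7^6 ≡ 4
7^7 ≡ 6
Found: a = 7.

7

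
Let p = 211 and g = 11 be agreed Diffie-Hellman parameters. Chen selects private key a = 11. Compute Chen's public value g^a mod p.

Public value = 11^11 mod 211.
11^1 ≡ 11 (mod 211)
11^2 = (11^1)^2 ≡ 11^2 = 121 ≡ 121 (mod 211)
11^4 = (11^2)^2 ≡ 121^2 = 14641 ≡ 82 (mod 211)
11^8 = (11^4)^2 ≡ 82^2 = 6724 ≡ 183 (mod 211)
11^11 = 11^8 · 11^2 · 11^1 ≡ 183 · 121 · 11 ≡ 79 (mod 211).

79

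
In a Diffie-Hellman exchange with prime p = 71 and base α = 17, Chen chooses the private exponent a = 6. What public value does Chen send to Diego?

Public value = 17^6 mod 71.
17^1 ≡ 17 (mod 71)
17^2 = (17^1)^2 ≡ 17^2 = 289 ≡ 5 (mod 71)
17^4 = (17^2)^2 ≡ 5^2 = 25 ≡ 25 (mod 71)
17^6 = 17^4 · 17^2 ≡ 25 · 5 ≡ 54 (mod 71).

54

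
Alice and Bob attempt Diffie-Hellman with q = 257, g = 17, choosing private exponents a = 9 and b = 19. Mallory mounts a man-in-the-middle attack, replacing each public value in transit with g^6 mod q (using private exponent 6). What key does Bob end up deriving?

Bob receives Mallory's public value M = 17^6 mod 257 instead of the honest one.
17^1 ≡ 17 (mod 257)
17^2 = (17^1)^2 ≡ 17^2 = 289 ≡ 32 (mod 257)
17^4 = (17^2)^2 ≡ 32^2 = 1024 ≡ 253 (mod 257)
17^6 = 17^4 · 17^2 ≡ 253 · 32 ≡ 129 (mod 257).
So M = 129. Bob computes K = M^19 mod 257.
129^1 ≡ 129 (mod 257)
129^2 = (129^1)^2 ≡ 129^2 = 16641 ≡ 193 (mod 257)
129^4 = (129^2)^2 ≡ 193^2 = 37249 ≡ 241 (mod 257)
129^8 = (129^4)^2 ≡ 241^2 = 58081 ≡ 256 (mod 257)
129^16 = (129^8)^2 ≡ 256^2 = 65536 ≡ 1 (mod 257)
129^19 = 129^16 · 129^2 · 129^1 ≡ 1 · 193 · 129 ≡ 225 (mod 257).

225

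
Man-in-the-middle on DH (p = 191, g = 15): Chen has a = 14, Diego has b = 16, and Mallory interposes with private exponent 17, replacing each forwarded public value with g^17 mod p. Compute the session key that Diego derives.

Diego receives Mallory's public value M = 15^17 mod 191 instead of the honest one.
15^1 ≡ 15 (mod 191)
15^2 = (15^1)^2 ≡ 15^2 = 225 ≡ 34 (mod 191)
15^4 = (15^2)^2 ≡ 34^2 = 1156 ≡ 10 (mod 191)
15^8 = (15^4)^2 ≡ 10^2 = 100 ≡ 100 (mod 191)
15^16 = (15^8)^2 ≡ 100^2 = 10000 ≡ 68 (mod 191)
15^17 = 15^16 · 15^1 ≡ 68 · 15 ≡ 65 (mod 191).
So M = 65. Diego computes K = M^16 mod 191.
65^1 ≡ 65 (mod 191)
65^2 = (65^1)^2 ≡ 65^2 = 4225 ≡ 23 (mod 191)
65^4 = (65^2)^2 ≡ 23^2 = 529 ≡ 147 (mod 191)
65^8 = (65^4)^2 ≡ 147^2 = 21609 ≡ 26 (mod 191)
65^16 = (65^8)^2 ≡ 26^2 = 676 ≡ 103 (mod 191)

103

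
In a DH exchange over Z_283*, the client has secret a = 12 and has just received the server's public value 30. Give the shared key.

116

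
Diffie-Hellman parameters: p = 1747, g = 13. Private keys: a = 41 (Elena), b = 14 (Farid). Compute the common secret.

1055

Elena sends A = g^a mod p = 13^41 mod 1747.
13^1 ≡ 13 (mod 1747)
13^2 = (13^1)^2 ≡ 13^2 = 169 ≡ 169 (mod 1747)
13^4 = (13^2)^2 ≡ 169^2 = 28561 ≡ 609 (mod 1747)
13^8 = (13^4)^2 ≡ 609^2 = 370881 ≡ 517 (mod 1747)
13^16 = (13^8)^2 ≡ 517^2 = 267289 ≡ 1745 (mod 1747)
13^32 = (13^16)^2 ≡ 1745^2 = 3045025 ≡ 4 (mod 1747)
13^41 = 13^32 · 13^8 · 13^1 ≡ 4 · 517 · 13 ≡ 679 (mod 1747).
So A = 679. Farid then computes K = A^b mod p = 679^14 mod 1747.
679^1 ≡ 679 (mod 1747)
679^2 = (679^1)^2 ≡ 679^2 = 461041 ≡ 1580 (mod 1747)
679^4 = (679^2)^2 ≡ 1580^2 = 2496400 ≡ 1684 (mod 1747)
679^8 = (679^4)^2 ≡ 1684^2 = 2835856 ≡ 475 (mod 1747)
679^14 = 679^8 · 679^4 · 679^2 ≡ 475 · 1684 · 1580 ≡ 1055 (mod 1747).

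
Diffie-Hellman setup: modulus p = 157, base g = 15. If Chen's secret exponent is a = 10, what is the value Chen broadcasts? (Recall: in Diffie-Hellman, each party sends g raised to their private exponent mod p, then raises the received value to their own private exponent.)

Public value = 15^10 (mod 157).
15^1 ≡ 15 (mod 157)
15^2 = (15^1)^2 ≡ 15^2 = 225 ≡ 68 (mod 157)
15^4 = (15^2)^2 ≡ 68^2 = 4624 ≡ 71 (mod 157)
15^8 = (15^4)^2 ≡ 71^2 = 5041 ≡ 17 (mod 157)
15^10 = 15^8 · 15^2 ≡ 17 · 68 ≡ 57 (mod 157).

57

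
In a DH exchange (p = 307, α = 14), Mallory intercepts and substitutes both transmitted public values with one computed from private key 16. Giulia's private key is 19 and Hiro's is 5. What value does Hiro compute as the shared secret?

127

Hiro receives Mallory's public value M = 14^16 mod 307 instead of the honest one.
14^1 ≡ 14 (mod 307)
14^2 = (14^1)^2 ≡ 14^2 = 196 ≡ 196 (mod 307)
14^4 = (14^2)^2 ≡ 196^2 = 38416 ≡ 41 (mod 307)
14^8 = (14^4)^2 ≡ 41^2 = 1681 ≡ 146 (mod 307)
14^16 = (14^8)^2 ≡ 146^2 = 21316 ≡ 133 (mod 307)
So M = 133. Hiro computes K = M^5 mod 307.
133^1 ≡ 133 (mod 307)
133^2 = (133^1)^2 ≡ 133^2 = 17689 ≡ 190 (mod 307)
133^4 = (133^2)^2 ≡ 190^2 = 36100 ≡ 181 (mod 307)
133^5 = 133^4 · 133^1 ≡ 181 · 133 ≡ 127 (mod 307).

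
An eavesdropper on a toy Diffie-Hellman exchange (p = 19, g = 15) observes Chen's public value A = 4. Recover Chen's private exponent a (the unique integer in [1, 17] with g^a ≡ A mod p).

10

Try successive powers of 15 modulo 19:
15^1 ≡ 15
15^2 ≡ 16
15^3 ≡ 12
15^4 ≡ 9
15^5 ≡ 2
15^6 ≡ 11
15^7 ≡ 13
15^8 ≡ 5
15^9 ≡ 18
15^10 ≡ 4
Found: a = 10.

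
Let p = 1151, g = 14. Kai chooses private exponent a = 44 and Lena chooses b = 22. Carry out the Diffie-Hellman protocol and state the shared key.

148

Kai sends A = g^a mod p = 14^44 mod 1151.
14^1 ≡ 14 (mod 1151)
14^2 = (14^1)^2 ≡ 14^2 = 196 ≡ 196 (mod 1151)
14^4 = (14^2)^2 ≡ 196^2 = 38416 ≡ 433 (mod 1151)
14^8 = (14^4)^2 ≡ 433^2 = 187489 ≡ 1027 (mod 1151)
14^16 = (14^8)^2 ≡ 1027^2 = 1054729 ≡ 413 (mod 1151)
14^32 = (14^16)^2 ≡ 413^2 = 170569 ≡ 221 (mod 1151)
14^44 = 14^32 · 14^8 · 14^4 ≡ 221 · 1027 · 433 ≡ 878 (mod 1151).
So A = 878. Lena then computes K = A^b mod p = 878^22 mod 1151.
878^1 ≡ 878 (mod 1151)
878^2 = (878^1)^2 ≡ 878^2 = 770884 ≡ 865 (mod 1151)
878^4 = (878^2)^2 ≡ 865^2 = 748225 ≡ 75 (mod 1151)
878^8 = (878^4)^2 ≡ 75^2 = 5625 ≡ 1021 (mod 1151)
878^16 = (878^8)^2 ≡ 1021^2 = 1042441 ≡ 786 (mod 1151)
878^22 = 878^16 · 878^4 · 878^2 ≡ 786 · 75 · 865 ≡ 148 (mod 1151).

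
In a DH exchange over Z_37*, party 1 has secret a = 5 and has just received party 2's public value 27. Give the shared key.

11

Shared key K = 27^5 mod 37.
27^1 ≡ 27 (mod 37)
27^2 = (27^1)^2 ≡ 27^2 = 729 ≡ 26 (mod 37)
27^4 = (27^2)^2 ≡ 26^2 = 676 ≡ 10 (mod 37)
27^5 = 27^4 · 27^1 ≡ 10 · 27 ≡ 11 (mod 37).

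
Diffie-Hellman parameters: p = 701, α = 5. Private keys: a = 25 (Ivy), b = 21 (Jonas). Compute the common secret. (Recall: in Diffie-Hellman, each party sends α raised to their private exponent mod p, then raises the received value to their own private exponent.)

700

Ivy sends A = α^a mod p = 5^25 mod 701.
5^1 ≡ 5 (mod 701)
5^2 = (5^1)^2 ≡ 5^2 = 25 ≡ 25 (mod 701)
5^4 = (5^2)^2 ≡ 25^2 = 625 ≡ 625 (mod 701)
5^8 = (5^4)^2 ≡ 625^2 = 390625 ≡ 168 (mod 701)
5^16 = (5^8)^2 ≡ 168^2 = 28224 ≡ 184 (mod 701)
5^25 = 5^16 · 5^8 · 5^1 ≡ 184 · 168 · 5 ≡ 340 (mod 701).
So A = 340. Jonas then computes K = A^b mod p = 340^21 mod 701.
340^1 ≡ 340 (mod 701)
340^2 = (340^1)^2 ≡ 340^2 = 115600 ≡ 636 (mod 701)
340^4 = (340^2)^2 ≡ 636^2 = 404496 ≡ 19 (mod 701)
340^8 = (340^4)^2 ≡ 19^2 = 361 ≡ 361 (mod 701)
340^16 = (340^8)^2 ≡ 361^2 = 130321 ≡ 636 (mod 701)
340^21 = 340^16 · 340^4 · 340^1 ≡ 636 · 19 · 340 ≡ 700 (mod 701).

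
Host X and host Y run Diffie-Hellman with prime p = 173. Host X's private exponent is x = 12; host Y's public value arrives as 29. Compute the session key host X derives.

Shared key K = 29^12 mod 173.
29^1 ≡ 29 (mod 173)
29^2 = (29^1)^2 ≡ 29^2 = 841 ≡ 149 (mod 173)
29^4 = (29^2)^2 ≡ 149^2 = 22201 ≡ 57 (mod 173)
29^8 = (29^4)^2 ≡ 57^2 = 3249 ≡ 135 (mod 173)
29^12 = 29^8 · 29^4 ≡ 135 · 57 ≡ 83 (mod 173).

83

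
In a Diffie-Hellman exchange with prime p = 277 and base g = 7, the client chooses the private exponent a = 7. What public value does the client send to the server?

22

Public value = 7^7 (mod 277).
7^1 ≡ 7 (mod 277)
7^2 = (7^1)^2 ≡ 7^2 = 49 ≡ 49 (mod 277)
7^4 = (7^2)^2 ≡ 49^2 = 2401 ≡ 185 (mod 277)
7^7 = 7^4 · 7^2 · 7^1 ≡ 185 · 49 · 7 ≡ 22 (mod 277).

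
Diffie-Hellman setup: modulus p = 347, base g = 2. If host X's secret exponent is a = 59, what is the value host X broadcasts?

Public value = 2^59 mod 347.
2^1 ≡ 2 (mod 347)
2^2 = (2^1)^2 ≡ 2^2 = 4 ≡ 4 (mod 347)
2^4 = (2^2)^2 ≡ 4^2 = 16 ≡ 16 (mod 347)
2^8 = (2^4)^2 ≡ 16^2 = 256 ≡ 256 (mod 347)
2^16 = (2^8)^2 ≡ 256^2 = 65536 ≡ 300 (mod 347)
2^32 = (2^16)^2 ≡ 300^2 = 90000 ≡ 127 (mod 347)
2^59 = 2^32 · 2^16 · 2^8 · 2^2 · 2^1 ≡ 127 · 300 · 256 · 4 · 2 ≡ 298 (mod 347).

298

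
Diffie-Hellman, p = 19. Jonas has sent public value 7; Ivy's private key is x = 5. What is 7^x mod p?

11

Shared key K = 7^5 mod 19.
7^1 ≡ 7 (mod 19)
7^2 = (7^1)^2 ≡ 7^2 = 49 ≡ 11 (mod 19)
7^4 = (7^2)^2 ≡ 11^2 = 121 ≡ 7 (mod 19)
7^5 = 7^4 · 7^1 ≡ 7 · 7 ≡ 11 (mod 19).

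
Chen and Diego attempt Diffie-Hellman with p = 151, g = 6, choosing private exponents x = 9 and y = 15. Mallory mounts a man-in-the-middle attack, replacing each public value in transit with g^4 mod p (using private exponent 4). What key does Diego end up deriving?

8

Diego receives Mallory's public value M = 6^4 mod 151 instead of the honest one.
6^1 ≡ 6 (mod 151)
6^2 = (6^1)^2 ≡ 6^2 = 36 ≡ 36 (mod 151)
6^4 = (6^2)^2 ≡ 36^2 = 1296 ≡ 88 (mod 151)
So M = 88. Diego computes K = M^15 mod 151.
88^1 ≡ 88 (mod 151)
88^2 = (88^1)^2 ≡ 88^2 = 7744 ≡ 43 (mod 151)
88^4 = (88^2)^2 ≡ 43^2 = 1849 ≡ 37 (mod 151)
88^8 = (88^4)^2 ≡ 37^2 = 1369 ≡ 10 (mod 151)
88^15 = 88^8 · 88^4 · 88^2 · 88^1 ≡ 10 · 37 · 43 · 88 ≡ 8 (mod 151).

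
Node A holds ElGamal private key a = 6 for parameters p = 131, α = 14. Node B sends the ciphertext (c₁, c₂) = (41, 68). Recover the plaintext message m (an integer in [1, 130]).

Shared mask s = c₁^a mod p = 41^6 mod 131.
41^1 ≡ 41 (mod 131)
41^2 = (41^1)^2 ≡ 41^2 = 1681 ≡ 109 (mod 131)
41^4 = (41^2)^2 ≡ 109^2 = 11881 ≡ 91 (mod 131)
41^6 = 41^4 · 41^2 ≡ 91 · 109 ≡ 94 (mod 131).
So s = 94; s⁻¹ ≡ 46 (mod 131).
m = c₂ · s⁻¹ mod 131 = 68 · 46 mod 131 = 115.

115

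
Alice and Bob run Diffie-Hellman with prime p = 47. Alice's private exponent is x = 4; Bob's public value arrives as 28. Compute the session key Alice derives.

Shared key K = 28^4 mod 47.
28^1 ≡ 28 (mod 47)
28^2 = (28^1)^2 ≡ 28^2 = 784 ≡ 32 (mod 47)
28^4 = (28^2)^2 ≡ 32^2 = 1024 ≡ 37 (mod 47)

37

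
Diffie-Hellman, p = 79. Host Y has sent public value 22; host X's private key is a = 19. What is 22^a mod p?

Shared key K = 22^19 mod 79.
22^1 ≡ 22 (mod 79)
22^2 = (22^1)^2 ≡ 22^2 = 484 ≡ 10 (mod 79)
22^4 = (22^2)^2 ≡ 10^2 = 100 ≡ 21 (mod 79)
22^8 = (22^4)^2 ≡ 21^2 = 441 ≡ 46 (mod 79)
22^16 = (22^8)^2 ≡ 46^2 = 2116 ≡ 62 (mod 79)
22^19 = 22^16 · 22^2 · 22^1 ≡ 62 · 10 · 22 ≡ 52 (mod 79).

52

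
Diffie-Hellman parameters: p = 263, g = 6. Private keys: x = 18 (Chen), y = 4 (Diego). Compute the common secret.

Diego sends B = g^y mod p = 6^4 mod 263.
6^1 ≡ 6 (mod 263)
6^2 = (6^1)^2 ≡ 6^2 = 36 ≡ 36 (mod 263)
6^4 = (6^2)^2 ≡ 36^2 = 1296 ≡ 244 (mod 263)
So B = 244. Chen then computes K = B^x mod p = 244^18 mod 263.
244^1 ≡ 244 (mod 263)
244^2 = (244^1)^2 ≡ 244^2 = 59536 ≡ 98 (mod 263)
244^4 = (244^2)^2 ≡ 98^2 = 9604 ≡ 136 (mod 263)
244^8 = (244^4)^2 ≡ 136^2 = 18496 ≡ 86 (mod 263)
244^16 = (244^8)^2 ≡ 86^2 = 7396 ≡ 32 (mod 263)
244^18 = 244^16 · 244^2 ≡ 32 · 98 ≡ 243 (mod 263).

243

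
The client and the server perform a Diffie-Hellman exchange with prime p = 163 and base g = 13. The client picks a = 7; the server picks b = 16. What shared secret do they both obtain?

36

The client sends A = g^a mod p = 13^7 mod 163.
13^1 ≡ 13 (mod 163)
13^2 = (13^1)^2 ≡ 13^2 = 169 ≡ 6 (mod 163)
13^4 = (13^2)^2 ≡ 6^2 = 36 ≡ 36 (mod 163)
13^7 = 13^4 · 13^2 · 13^1 ≡ 36 · 6 · 13 ≡ 37 (mod 163).
So A = 37. The server then computes K = A^b mod p = 37^16 mod 163.
37^1 ≡ 37 (mod 163)
37^2 = (37^1)^2 ≡ 37^2 = 1369 ≡ 65 (mod 163)
37^4 = (37^2)^2 ≡ 65^2 = 4225 ≡ 150 (mod 163)
37^8 = (37^4)^2 ≡ 150^2 = 22500 ≡ 6 (mod 163)
37^16 = (37^8)^2 ≡ 6^2 = 36 ≡ 36 (mod 163)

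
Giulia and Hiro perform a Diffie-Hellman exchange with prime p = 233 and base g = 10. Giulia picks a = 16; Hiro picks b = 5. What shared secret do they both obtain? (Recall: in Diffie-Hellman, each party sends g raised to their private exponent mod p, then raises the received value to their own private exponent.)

135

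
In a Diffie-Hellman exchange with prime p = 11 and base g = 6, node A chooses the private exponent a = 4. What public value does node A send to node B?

Public value = 6^4 (mod 11).
6^1 ≡ 6 (mod 11)
6^2 = (6^1)^2 ≡ 6^2 = 36 ≡ 3 (mod 11)
6^4 = (6^2)^2 ≡ 3^2 = 9 ≡ 9 (mod 11)

9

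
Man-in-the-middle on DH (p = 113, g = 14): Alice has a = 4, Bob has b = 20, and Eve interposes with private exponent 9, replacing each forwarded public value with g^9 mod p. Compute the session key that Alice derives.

16

Alice receives Eve's public value M = 14^9 mod 113 instead of the honest one.
14^1 ≡ 14 (mod 113)
14^2 = (14^1)^2 ≡ 14^2 = 196 ≡ 83 (mod 113)
14^4 = (14^2)^2 ≡ 83^2 = 6889 ≡ 109 (mod 113)
14^8 = (14^4)^2 ≡ 109^2 = 11881 ≡ 16 (mod 113)
14^9 = 14^8 · 14^1 ≡ 16 · 14 ≡ 111 (mod 113).
So M = 111. Alice computes K = M^4 mod 113.
111^1 ≡ 111 (mod 113)
111^2 = (111^1)^2 ≡ 111^2 = 12321 ≡ 4 (mod 113)
111^4 = (111^2)^2 ≡ 4^2 = 16 ≡ 16 (mod 113)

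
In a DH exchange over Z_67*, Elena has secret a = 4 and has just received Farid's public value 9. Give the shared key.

62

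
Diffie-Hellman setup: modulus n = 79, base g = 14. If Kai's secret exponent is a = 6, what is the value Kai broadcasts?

46

Public value = 14^{6} \pmod{79}.
14^1 ≡ 14 (mod 79)
14^2 = (14^1)^2 ≡ 14^2 = 196 ≡ 38 (mod 79)
14^4 = (14^2)^2 ≡ 38^2 = 1444 ≡ 22 (mod 79)
14^6 = 14^4 · 14^2 ≡ 22 · 38 ≡ 46 (mod 79).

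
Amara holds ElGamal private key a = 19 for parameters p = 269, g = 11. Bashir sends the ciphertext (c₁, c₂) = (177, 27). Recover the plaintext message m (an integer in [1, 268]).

Shared mask s = c₁^a mod p = 177^19 mod 269.
177^1 ≡ 177 (mod 269)
177^2 = (177^1)^2 ≡ 177^2 = 31329 ≡ 125 (mod 269)
177^4 = (177^2)^2 ≡ 125^2 = 15625 ≡ 23 (mod 269)
177^8 = (177^4)^2 ≡ 23^2 = 529 ≡ 260 (mod 269)
177^16 = (177^8)^2 ≡ 260^2 = 67600 ≡ 81 (mod 269)
177^19 = 177^16 · 177^2 · 177^1 ≡ 81 · 125 · 177 ≡ 47 (mod 269).
So s = 47; s⁻¹ ≡ 166 (mod 269).
m = c₂ · s⁻¹ mod 269 = 27 · 166 mod 269 = 178.

178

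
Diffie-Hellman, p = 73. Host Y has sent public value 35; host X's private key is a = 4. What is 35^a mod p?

Shared key K = 35^4 mod 73.
35^1 ≡ 35 (mod 73)
35^2 = (35^1)^2 ≡ 35^2 = 1225 ≡ 57 (mod 73)
35^4 = (35^2)^2 ≡ 57^2 = 3249 ≡ 37 (mod 73)

37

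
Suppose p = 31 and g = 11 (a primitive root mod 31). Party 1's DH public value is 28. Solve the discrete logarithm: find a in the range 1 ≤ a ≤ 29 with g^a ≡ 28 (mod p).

2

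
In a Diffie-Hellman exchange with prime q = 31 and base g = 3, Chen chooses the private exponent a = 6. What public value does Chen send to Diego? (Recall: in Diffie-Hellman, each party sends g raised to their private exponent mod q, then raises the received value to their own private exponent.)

16

Public value = 3^6 mod 31.
3^1 ≡ 3 (mod 31)
3^2 = (3^1)^2 ≡ 3^2 = 9 ≡ 9 (mod 31)
3^4 = (3^2)^2 ≡ 9^2 = 81 ≡ 19 (mod 31)
3^6 = 3^4 · 3^2 ≡ 19 · 9 ≡ 16 (mod 31).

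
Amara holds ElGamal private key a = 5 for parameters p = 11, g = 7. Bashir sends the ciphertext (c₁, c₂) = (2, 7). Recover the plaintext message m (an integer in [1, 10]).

Shared mask s = c₁^a mod p = 2^5 mod 11.
2^1 ≡ 2 (mod 11)
2^2 = (2^1)^2 ≡ 2^2 = 4 ≡ 4 (mod 11)
2^4 = (2^2)^2 ≡ 4^2 = 16 ≡ 5 (mod 11)
2^5 = 2^4 · 2^1 ≡ 5 · 2 ≡ 10 (mod 11).
So s = 10; s⁻¹ ≡ 10 (mod 11).
m = c₂ · s⁻¹ mod 11 = 7 · 10 mod 11 = 4.

4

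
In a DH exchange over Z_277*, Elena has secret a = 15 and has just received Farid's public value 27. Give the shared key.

Shared key K = 27^15 mod 277.
27^1 ≡ 27 (mod 277)
27^2 = (27^1)^2 ≡ 27^2 = 729 ≡ 175 (mod 277)
27^4 = (27^2)^2 ≡ 175^2 = 30625 ≡ 155 (mod 277)
27^8 = (27^4)^2 ≡ 155^2 = 24025 ≡ 203 (mod 277)
27^15 = 27^8 · 27^4 · 27^2 · 27^1 ≡ 203 · 155 · 175 · 27 ≡ 131 (mod 277).

131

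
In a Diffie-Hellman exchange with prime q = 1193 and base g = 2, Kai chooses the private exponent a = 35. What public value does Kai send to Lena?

1015

Public value = 2^35 mod 1193.
2^1 ≡ 2 (mod 1193)
2^2 = (2^1)^2 ≡ 2^2 = 4 ≡ 4 (mod 1193)
2^4 = (2^2)^2 ≡ 4^2 = 16 ≡ 16 (mod 1193)
2^8 = (2^4)^2 ≡ 16^2 = 256 ≡ 256 (mod 1193)
2^16 = (2^8)^2 ≡ 256^2 = 65536 ≡ 1114 (mod 1193)
2^32 = (2^16)^2 ≡ 1114^2 = 1240996 ≡ 276 (mod 1193)
2^35 = 2^32 · 2^2 · 2^1 ≡ 276 · 4 · 2 ≡ 1015 (mod 1193).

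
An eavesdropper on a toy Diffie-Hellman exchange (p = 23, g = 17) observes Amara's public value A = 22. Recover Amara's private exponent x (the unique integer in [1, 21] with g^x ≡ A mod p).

Try successive powers of 17 modulo 23:
17^1 ≡ 17
17^2 ≡ 13
17^3 ≡ 14
17^4 ≡ 8
17^5 ≡ 21
17^6 ≡ 12
17^7 ≡ 20
17^8 ≡ 18
17^9 ≡ 7
17^10 ≡ 4
17^11 ≡ 22
Found: x = 11.

11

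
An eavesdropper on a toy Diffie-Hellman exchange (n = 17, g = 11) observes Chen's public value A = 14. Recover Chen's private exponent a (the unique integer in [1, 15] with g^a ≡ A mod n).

15

Try successive powers of 11 modulo 17:
11^1 ≡ 11
11^2 ≡ 2
11^3 ≡ 5
11^4 ≡ 4
11^5 ≡ 10
11^6 ≡ 8
11^7 ≡ 3
11^8 ≡ 16
11^9 ≡ 6
11^10 ≡ 15
11^11 ≡ 12
11^12 ≡ 13
11^13 ≡ 7
11^14 ≡ 9
11^15 ≡ 14
Found: a = 15.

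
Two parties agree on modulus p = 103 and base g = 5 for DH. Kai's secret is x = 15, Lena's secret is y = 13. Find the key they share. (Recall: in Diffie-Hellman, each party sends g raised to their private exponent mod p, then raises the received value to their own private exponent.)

37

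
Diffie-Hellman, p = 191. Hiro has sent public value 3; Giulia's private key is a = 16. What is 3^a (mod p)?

Shared key K = 3^16 mod 191.
3^1 ≡ 3 (mod 191)
3^2 = (3^1)^2 ≡ 3^2 = 9 ≡ 9 (mod 191)
3^4 = (3^2)^2 ≡ 9^2 = 81 ≡ 81 (mod 191)
3^8 = (3^4)^2 ≡ 81^2 = 6561 ≡ 67 (mod 191)
3^16 = (3^8)^2 ≡ 67^2 = 4489 ≡ 96 (mod 191)

96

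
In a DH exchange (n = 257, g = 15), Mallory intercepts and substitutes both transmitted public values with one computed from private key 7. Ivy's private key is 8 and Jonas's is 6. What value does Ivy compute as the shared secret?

Ivy receives Mallory's public value M = 15^7 mod 257 instead of the honest one.
15^1 ≡ 15 (mod 257)
15^2 = (15^1)^2 ≡ 15^2 = 225 ≡ 225 (mod 257)
15^4 = (15^2)^2 ≡ 225^2 = 50625 ≡ 253 (mod 257)
15^7 = 15^4 · 15^2 · 15^1 ≡ 253 · 225 · 15 ≡ 121 (mod 257).
So M = 121. Ivy computes K = M^8 mod 257.
121^1 ≡ 121 (mod 257)
121^2 = (121^1)^2 ≡ 121^2 = 14641 ≡ 249 (mod 257)
121^4 = (121^2)^2 ≡ 249^2 = 62001 ≡ 64 (mod 257)
121^8 = (121^4)^2 ≡ 64^2 = 4096 ≡ 241 (mod 257)

241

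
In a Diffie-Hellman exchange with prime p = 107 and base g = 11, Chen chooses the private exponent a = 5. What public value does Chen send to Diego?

16

Public value = 11^5 mod 107.
11^1 ≡ 11 (mod 107)
11^2 = (11^1)^2 ≡ 11^2 = 121 ≡ 14 (mod 107)
11^4 = (11^2)^2 ≡ 14^2 = 196 ≡ 89 (mod 107)
11^5 = 11^4 · 11^1 ≡ 89 · 11 ≡ 16 (mod 107).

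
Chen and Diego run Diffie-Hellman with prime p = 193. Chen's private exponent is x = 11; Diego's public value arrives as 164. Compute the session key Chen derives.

35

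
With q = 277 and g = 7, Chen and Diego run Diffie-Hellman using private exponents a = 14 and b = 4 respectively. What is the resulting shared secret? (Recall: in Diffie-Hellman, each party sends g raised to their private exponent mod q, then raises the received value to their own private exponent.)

Diego sends B = g^b mod q = 7^4 mod 277.
7^1 ≡ 7 (mod 277)
7^2 = (7^1)^2 ≡ 7^2 = 49 ≡ 49 (mod 277)
7^4 = (7^2)^2 ≡ 49^2 = 2401 ≡ 185 (mod 277)
So B = 185. Chen then computes K = B^a mod q = 185^14 mod 277.
185^1 ≡ 185 (mod 277)
185^2 = (185^1)^2 ≡ 185^2 = 34225 ≡ 154 (mod 277)
185^4 = (185^2)^2 ≡ 154^2 = 23716 ≡ 171 (mod 277)
185^8 = (185^4)^2 ≡ 171^2 = 29241 ≡ 156 (mod 277)
185^14 = 185^8 · 185^4 · 185^2 ≡ 156 · 171 · 154 ≡ 194 (mod 277).

194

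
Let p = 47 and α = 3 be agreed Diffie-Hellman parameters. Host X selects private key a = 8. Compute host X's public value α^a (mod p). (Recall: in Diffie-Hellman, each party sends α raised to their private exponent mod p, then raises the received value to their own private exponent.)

28

Public value = 3^8 (mod 47).
3^1 ≡ 3 (mod 47)
3^2 = (3^1)^2 ≡ 3^2 = 9 ≡ 9 (mod 47)
3^4 = (3^2)^2 ≡ 9^2 = 81 ≡ 34 (mod 47)
3^8 = (3^4)^2 ≡ 34^2 = 1156 ≡ 28 (mod 47)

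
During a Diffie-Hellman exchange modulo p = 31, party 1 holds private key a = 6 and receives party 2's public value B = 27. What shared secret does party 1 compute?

Shared key K = 27^6 mod 31.
27^1 ≡ 27 (mod 31)
27^2 = (27^1)^2 ≡ 27^2 = 729 ≡ 16 (mod 31)
27^4 = (27^2)^2 ≡ 16^2 = 256 ≡ 8 (mod 31)
27^6 = 27^4 · 27^2 ≡ 8 · 16 ≡ 4 (mod 31).

4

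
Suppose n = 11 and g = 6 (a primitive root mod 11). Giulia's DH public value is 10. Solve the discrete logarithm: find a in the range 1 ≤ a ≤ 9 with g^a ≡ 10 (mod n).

5

Try successive powers of 6 modulo 11:
6^1 ≡ 6
6^2 ≡ 3
6^3 ≡ 7
6^4 ≡ 9
6^5 ≡ 10
Found: a = 5.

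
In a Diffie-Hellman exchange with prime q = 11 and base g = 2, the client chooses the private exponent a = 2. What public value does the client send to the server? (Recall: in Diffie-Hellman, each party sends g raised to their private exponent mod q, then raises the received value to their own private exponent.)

4

Public value = 2^2 mod 11.
2^1 ≡ 2 (mod 11)
2^2 = (2^1)^2 ≡ 2^2 = 4 ≡ 4 (mod 11)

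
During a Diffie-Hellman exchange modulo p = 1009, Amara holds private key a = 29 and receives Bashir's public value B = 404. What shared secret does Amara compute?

755

Shared key K = 404^29 mod 1009.
404^1 ≡ 404 (mod 1009)
404^2 = (404^1)^2 ≡ 404^2 = 163216 ≡ 767 (mod 1009)
404^4 = (404^2)^2 ≡ 767^2 = 588289 ≡ 42 (mod 1009)
404^8 = (404^4)^2 ≡ 42^2 = 1764 ≡ 755 (mod 1009)
404^16 = (404^8)^2 ≡ 755^2 = 570025 ≡ 949 (mod 1009)
404^29 = 404^16 · 404^8 · 404^4 · 404^1 ≡ 949 · 755 · 42 · 404 ≡ 755 (mod 1009).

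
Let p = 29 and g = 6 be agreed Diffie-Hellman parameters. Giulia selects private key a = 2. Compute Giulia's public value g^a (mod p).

Public value = 6^2 (mod 29).
6^1 ≡ 6 (mod 29)
6^2 = (6^1)^2 ≡ 6^2 = 36 ≡ 7 (mod 29)

7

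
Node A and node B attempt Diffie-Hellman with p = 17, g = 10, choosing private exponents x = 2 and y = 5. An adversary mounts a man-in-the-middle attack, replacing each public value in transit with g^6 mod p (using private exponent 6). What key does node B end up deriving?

Node B receives an adversary's public value M = 10^6 mod 17 instead of the honest one.
10^1 ≡ 10 (mod 17)
10^2 = (10^1)^2 ≡ 10^2 = 100 ≡ 15 (mod 17)
10^4 = (10^2)^2 ≡ 15^2 = 225 ≡ 4 (mod 17)
10^6 = 10^4 · 10^2 ≡ 4 · 15 ≡ 9 (mod 17).
So M = 9. Node B computes K = M^5 mod 17.
9^1 ≡ 9 (mod 17)
9^2 = (9^1)^2 ≡ 9^2 = 81 ≡ 13 (mod 17)
9^4 = (9^2)^2 ≡ 13^2 = 169 ≡ 16 (mod 17)
9^5 = 9^4 · 9^1 ≡ 16 · 9 ≡ 8 (mod 17).

8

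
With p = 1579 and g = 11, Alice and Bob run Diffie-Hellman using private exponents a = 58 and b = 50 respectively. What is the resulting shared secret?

732

Alice sends A = g^a mod p = 11^58 mod 1579.
11^1 ≡ 11 (mod 1579)
11^2 = (11^1)^2 ≡ 11^2 = 121 ≡ 121 (mod 1579)
11^4 = (11^2)^2 ≡ 121^2 = 14641 ≡ 430 (mod 1579)
11^8 = (11^4)^2 ≡ 430^2 = 184900 ≡ 157 (mod 1579)
11^16 = (11^8)^2 ≡ 157^2 = 24649 ≡ 964 (mod 1579)
11^32 = (11^16)^2 ≡ 964^2 = 929296 ≡ 844 (mod 1579)
11^58 = 11^32 · 11^16 · 11^8 · 11^2 ≡ 844 · 964 · 157 · 121 ≡ 592 (mod 1579).
So A = 592. Bob then computes K = A^b mod p = 592^50 mod 1579.
592^1 ≡ 592 (mod 1579)
592^2 = (592^1)^2 ≡ 592^2 = 350464 ≡ 1505 (mod 1579)
592^4 = (592^2)^2 ≡ 1505^2 = 2265025 ≡ 739 (mod 1579)
592^8 = (592^4)^2 ≡ 739^2 = 546121 ≡ 1366 (mod 1579)
592^16 = (592^8)^2 ≡ 1366^2 = 1865956 ≡ 1157 (mod 1579)
592^32 = (592^16)^2 ≡ 1157^2 = 1338649 ≡ 1236 (mod 1579)
592^50 = 592^32 · 592^16 · 592^2 ≡ 1236 · 1157 · 1505 ≡ 732 (mod 1579).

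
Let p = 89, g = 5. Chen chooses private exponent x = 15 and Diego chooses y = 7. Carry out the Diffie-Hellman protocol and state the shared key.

80

Diego sends B = g^y mod p = 5^7 mod 89.
5^1 ≡ 5 (mod 89)
5^2 = (5^1)^2 ≡ 5^2 = 25 ≡ 25 (mod 89)
5^4 = (5^2)^2 ≡ 25^2 = 625 ≡ 2 (mod 89)
5^7 = 5^4 · 5^2 · 5^1 ≡ 2 · 25 · 5 ≡ 72 (mod 89).
So B = 72. Chen then computes K = B^x mod p = 72^15 mod 89.
72^1 ≡ 72 (mod 89)
72^2 = (72^1)^2 ≡ 72^2 = 5184 ≡ 22 (mod 89)
72^4 = (72^2)^2 ≡ 22^2 = 484 ≡ 39 (mod 89)
72^8 = (72^4)^2 ≡ 39^2 = 1521 ≡ 8 (mod 89)
72^15 = 72^8 · 72^4 · 72^2 · 72^1 ≡ 8 · 39 · 22 · 72 ≡ 80 (mod 89).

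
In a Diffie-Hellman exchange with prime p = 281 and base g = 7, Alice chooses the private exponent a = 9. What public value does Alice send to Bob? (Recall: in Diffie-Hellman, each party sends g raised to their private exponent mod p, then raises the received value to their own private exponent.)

40

Public value = 7^9 mod 281.
7^1 ≡ 7 (mod 281)
7^2 = (7^1)^2 ≡ 7^2 = 49 ≡ 49 (mod 281)
7^4 = (7^2)^2 ≡ 49^2 = 2401 ≡ 153 (mod 281)
7^8 = (7^4)^2 ≡ 153^2 = 23409 ≡ 86 (mod 281)
7^9 = 7^8 · 7^1 ≡ 86 · 7 ≡ 40 (mod 281).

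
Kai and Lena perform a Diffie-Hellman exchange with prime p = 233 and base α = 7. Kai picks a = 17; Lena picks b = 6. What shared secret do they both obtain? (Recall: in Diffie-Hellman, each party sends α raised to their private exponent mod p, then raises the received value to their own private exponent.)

Lena sends B = α^b mod p = 7^6 mod 233.
7^1 ≡ 7 (mod 233)
7^2 = (7^1)^2 ≡ 7^2 = 49 ≡ 49 (mod 233)
7^4 = (7^2)^2 ≡ 49^2 = 2401 ≡ 71 (mod 233)
7^6 = 7^4 · 7^2 ≡ 71 · 49 ≡ 217 (mod 233).
So B = 217. Kai then computes K = B^a mod p = 217^17 mod 233.
217^1 ≡ 217 (mod 233)
217^2 = (217^1)^2 ≡ 217^2 = 47089 ≡ 23 (mod 233)
217^4 = (217^2)^2 ≡ 23^2 = 529 ≡ 63 (mod 233)
217^8 = (217^4)^2 ≡ 63^2 = 3969 ≡ 8 (mod 233)
217^16 = (217^8)^2 ≡ 8^2 = 64 ≡ 64 (mod 233)
217^17 = 217^16 · 217^1 ≡ 64 · 217 ≡ 141 (mod 233).

141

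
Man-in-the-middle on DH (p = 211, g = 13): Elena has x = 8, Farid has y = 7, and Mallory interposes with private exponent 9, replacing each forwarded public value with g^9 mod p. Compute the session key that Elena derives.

Elena receives Mallory's public value M = 13^9 mod 211 instead of the honest one.
13^1 ≡ 13 (mod 211)
13^2 = (13^1)^2 ≡ 13^2 = 169 ≡ 169 (mod 211)
13^4 = (13^2)^2 ≡ 169^2 = 28561 ≡ 76 (mod 211)
13^8 = (13^4)^2 ≡ 76^2 = 5776 ≡ 79 (mod 211)
13^9 = 13^8 · 13^1 ≡ 79 · 13 ≡ 183 (mod 211).
So M = 183. Elena computes K = M^8 mod 211.
183^1 ≡ 183 (mod 211)
183^2 = (183^1)^2 ≡ 183^2 = 33489 ≡ 151 (mod 211)
183^4 = (183^2)^2 ≡ 151^2 = 22801 ≡ 13 (mod 211)
183^8 = (183^4)^2 ≡ 13^2 = 169 ≡ 169 (mod 211)

169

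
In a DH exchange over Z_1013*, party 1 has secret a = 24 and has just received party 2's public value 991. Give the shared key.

Shared key K = 991^24 mod 1013.
991^1 ≡ 991 (mod 1013)
991^2 = (991^1)^2 ≡ 991^2 = 982081 ≡ 484 (mod 1013)
991^4 = (991^2)^2 ≡ 484^2 = 234256 ≡ 253 (mod 1013)
991^8 = (991^4)^2 ≡ 253^2 = 64009 ≡ 190 (mod 1013)
991^16 = (991^8)^2 ≡ 190^2 = 36100 ≡ 645 (mod 1013)
991^24 = 991^16 · 991^8 ≡ 645 · 190 ≡ 990 (mod 1013).

990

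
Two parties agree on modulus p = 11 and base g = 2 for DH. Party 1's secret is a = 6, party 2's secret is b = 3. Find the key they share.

3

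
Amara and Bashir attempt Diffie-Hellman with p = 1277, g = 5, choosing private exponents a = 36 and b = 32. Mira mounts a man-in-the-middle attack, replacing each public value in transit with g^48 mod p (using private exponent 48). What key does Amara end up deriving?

Amara receives Mira's public value M = 5^48 mod 1277 instead of the honest one.
5^1 ≡ 5 (mod 1277)
5^2 = (5^1)^2 ≡ 5^2 = 25 ≡ 25 (mod 1277)
5^4 = (5^2)^2 ≡ 25^2 = 625 ≡ 625 (mod 1277)
5^8 = (5^4)^2 ≡ 625^2 = 390625 ≡ 1140 (mod 1277)
5^16 = (5^8)^2 ≡ 1140^2 = 1299600 ≡ 891 (mod 1277)
5^32 = (5^16)^2 ≡ 891^2 = 793881 ≡ 864 (mod 1277)
5^48 = 5^32 · 5^16 ≡ 864 · 891 ≡ 1070 (mod 1277).
So M = 1070. Amara computes K = M^36 mod 1277.
1070^1 ≡ 1070 (mod 1277)
1070^2 = (1070^1)^2 ≡ 1070^2 = 1144900 ≡ 708 (mod 1277)
1070^4 = (1070^2)^2 ≡ 708^2 = 501264 ≡ 680 (mod 1277)
1070^8 = (1070^4)^2 ≡ 680^2 = 462400 ≡ 126 (mod 1277)
1070^16 = (1070^8)^2 ≡ 126^2 = 15876 ≡ 552 (mod 1277)
1070^32 = (1070^16)^2 ≡ 552^2 = 304704 ≡ 778 (mod 1277)
1070^36 = 1070^32 · 1070^4 ≡ 778 · 680 ≡ 362 (mod 1277).

362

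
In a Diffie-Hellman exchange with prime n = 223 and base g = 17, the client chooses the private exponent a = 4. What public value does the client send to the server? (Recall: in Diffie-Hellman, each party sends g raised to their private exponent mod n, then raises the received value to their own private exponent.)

119

Public value = 17^4 mod 223.
17^1 ≡ 17 (mod 223)
17^2 = (17^1)^2 ≡ 17^2 = 289 ≡ 66 (mod 223)
17^4 = (17^2)^2 ≡ 66^2 = 4356 ≡ 119 (mod 223)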